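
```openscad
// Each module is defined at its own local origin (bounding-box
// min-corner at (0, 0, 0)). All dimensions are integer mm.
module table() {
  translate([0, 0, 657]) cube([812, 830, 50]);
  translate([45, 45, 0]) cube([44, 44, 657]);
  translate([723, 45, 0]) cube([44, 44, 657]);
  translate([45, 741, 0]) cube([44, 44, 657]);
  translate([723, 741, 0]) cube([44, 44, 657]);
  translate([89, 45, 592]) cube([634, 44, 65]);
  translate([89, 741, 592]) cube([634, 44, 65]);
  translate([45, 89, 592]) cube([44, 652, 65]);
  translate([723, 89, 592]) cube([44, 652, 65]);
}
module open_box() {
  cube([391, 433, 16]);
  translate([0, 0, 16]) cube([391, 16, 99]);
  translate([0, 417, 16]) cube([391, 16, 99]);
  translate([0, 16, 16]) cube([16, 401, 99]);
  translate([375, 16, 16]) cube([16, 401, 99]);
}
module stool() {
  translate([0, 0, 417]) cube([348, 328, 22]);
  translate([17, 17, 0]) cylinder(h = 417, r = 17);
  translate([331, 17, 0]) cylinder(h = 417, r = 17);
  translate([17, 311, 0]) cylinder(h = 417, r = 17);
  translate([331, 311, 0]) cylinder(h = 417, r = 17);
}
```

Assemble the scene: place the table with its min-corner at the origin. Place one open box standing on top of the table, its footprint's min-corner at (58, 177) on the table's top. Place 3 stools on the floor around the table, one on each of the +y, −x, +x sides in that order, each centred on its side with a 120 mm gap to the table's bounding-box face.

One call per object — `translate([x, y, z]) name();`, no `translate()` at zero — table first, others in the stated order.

table();
translate([58, 177, 707]) open_box();
translate([232, 950, 0]) stool();
translate([-468, 251, 0]) stool();
translate([932, 251, 0]) stool();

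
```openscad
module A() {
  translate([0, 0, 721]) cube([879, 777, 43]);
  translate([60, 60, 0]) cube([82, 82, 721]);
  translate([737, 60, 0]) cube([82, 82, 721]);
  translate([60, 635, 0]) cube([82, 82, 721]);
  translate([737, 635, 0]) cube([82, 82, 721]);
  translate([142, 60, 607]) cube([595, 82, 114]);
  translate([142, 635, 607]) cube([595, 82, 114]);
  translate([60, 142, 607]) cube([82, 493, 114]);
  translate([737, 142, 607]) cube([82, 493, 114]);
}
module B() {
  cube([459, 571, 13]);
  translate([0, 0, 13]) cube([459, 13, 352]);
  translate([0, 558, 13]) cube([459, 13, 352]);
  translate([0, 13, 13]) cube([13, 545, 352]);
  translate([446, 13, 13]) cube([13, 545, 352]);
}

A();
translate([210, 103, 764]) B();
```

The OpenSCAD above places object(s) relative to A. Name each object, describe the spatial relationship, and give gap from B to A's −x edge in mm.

A is a table. B is an open box. The open box is on top of the table, centred. The gap from the open box to the table's −x edge is 210 mm.

The open box's min-x is at 210; the table's min-x is 0; gap = 210 mm.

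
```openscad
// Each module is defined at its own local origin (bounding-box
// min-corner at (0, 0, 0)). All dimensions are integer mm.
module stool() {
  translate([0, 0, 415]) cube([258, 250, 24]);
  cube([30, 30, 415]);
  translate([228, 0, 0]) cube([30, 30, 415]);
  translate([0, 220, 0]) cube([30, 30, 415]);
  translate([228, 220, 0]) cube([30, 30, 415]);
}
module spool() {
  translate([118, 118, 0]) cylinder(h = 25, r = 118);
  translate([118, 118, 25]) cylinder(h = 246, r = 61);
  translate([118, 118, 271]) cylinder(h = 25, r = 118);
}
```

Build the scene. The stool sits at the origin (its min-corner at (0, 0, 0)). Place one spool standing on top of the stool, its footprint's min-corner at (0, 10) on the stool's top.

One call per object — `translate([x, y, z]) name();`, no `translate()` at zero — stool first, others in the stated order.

stool();
translate([0, 10, 439]) spool();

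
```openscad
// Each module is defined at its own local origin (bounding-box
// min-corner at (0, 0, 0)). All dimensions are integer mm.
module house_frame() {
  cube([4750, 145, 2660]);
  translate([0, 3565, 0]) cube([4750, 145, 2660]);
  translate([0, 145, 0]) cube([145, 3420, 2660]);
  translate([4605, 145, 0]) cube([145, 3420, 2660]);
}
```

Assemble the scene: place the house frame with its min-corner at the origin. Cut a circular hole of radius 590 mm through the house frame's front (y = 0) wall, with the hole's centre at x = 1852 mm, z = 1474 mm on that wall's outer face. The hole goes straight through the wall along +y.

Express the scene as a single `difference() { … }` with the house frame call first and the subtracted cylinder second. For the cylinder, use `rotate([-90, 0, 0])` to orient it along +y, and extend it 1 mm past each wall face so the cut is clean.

difference() {
  house_frame();
  translate([1852, -1, 1474]) rotate([-90, 0, 0]) cylinder(h = 147, r = 590);
}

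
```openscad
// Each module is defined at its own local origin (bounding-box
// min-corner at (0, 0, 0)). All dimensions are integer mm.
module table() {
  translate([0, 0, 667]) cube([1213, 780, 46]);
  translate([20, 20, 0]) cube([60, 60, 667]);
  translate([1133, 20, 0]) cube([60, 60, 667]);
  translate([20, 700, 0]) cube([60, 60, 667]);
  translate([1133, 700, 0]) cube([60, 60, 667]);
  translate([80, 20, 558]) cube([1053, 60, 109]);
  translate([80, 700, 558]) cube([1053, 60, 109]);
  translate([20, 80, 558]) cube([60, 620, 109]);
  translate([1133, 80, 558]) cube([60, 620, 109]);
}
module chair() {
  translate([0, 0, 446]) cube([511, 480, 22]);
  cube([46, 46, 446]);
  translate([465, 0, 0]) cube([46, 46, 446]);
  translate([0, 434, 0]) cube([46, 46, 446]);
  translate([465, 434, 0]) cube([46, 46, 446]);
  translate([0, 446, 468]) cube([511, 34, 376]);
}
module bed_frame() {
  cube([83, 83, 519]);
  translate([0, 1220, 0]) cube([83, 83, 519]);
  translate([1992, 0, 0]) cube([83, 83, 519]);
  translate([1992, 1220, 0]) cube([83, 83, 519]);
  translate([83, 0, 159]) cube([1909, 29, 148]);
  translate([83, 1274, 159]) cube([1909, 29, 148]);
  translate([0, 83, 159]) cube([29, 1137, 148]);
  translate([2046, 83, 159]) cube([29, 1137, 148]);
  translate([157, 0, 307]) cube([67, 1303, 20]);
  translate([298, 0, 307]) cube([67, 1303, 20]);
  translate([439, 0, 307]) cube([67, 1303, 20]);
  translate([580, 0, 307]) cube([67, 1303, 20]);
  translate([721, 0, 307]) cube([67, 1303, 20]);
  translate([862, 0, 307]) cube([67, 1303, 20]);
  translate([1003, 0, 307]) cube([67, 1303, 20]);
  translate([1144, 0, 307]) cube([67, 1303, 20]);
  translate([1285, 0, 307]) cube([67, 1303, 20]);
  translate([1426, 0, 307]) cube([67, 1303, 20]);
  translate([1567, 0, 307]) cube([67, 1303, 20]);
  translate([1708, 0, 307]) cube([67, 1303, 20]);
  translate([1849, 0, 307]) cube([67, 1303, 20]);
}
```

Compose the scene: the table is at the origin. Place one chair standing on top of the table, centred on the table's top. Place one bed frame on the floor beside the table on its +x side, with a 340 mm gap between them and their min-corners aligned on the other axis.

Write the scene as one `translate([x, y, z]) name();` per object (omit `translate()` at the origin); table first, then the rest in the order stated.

table();
translate([351, 150, 713]) chair();
translate([1553, 0, 0]) bed_frame();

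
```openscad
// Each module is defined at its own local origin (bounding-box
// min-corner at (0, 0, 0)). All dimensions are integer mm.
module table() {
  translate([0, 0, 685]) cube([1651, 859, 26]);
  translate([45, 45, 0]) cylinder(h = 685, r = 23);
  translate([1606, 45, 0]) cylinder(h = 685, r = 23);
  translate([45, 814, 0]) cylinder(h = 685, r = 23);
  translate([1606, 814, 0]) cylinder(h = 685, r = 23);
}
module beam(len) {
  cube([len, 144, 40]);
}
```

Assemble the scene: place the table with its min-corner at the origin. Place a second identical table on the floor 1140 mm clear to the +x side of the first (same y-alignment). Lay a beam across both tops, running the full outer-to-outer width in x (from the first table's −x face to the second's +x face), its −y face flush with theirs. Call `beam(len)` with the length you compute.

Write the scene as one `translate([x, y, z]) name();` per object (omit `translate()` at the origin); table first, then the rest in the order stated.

table();
translate([2791, 0, 0]) table();
translate([0, 0, 711]) beam(4442);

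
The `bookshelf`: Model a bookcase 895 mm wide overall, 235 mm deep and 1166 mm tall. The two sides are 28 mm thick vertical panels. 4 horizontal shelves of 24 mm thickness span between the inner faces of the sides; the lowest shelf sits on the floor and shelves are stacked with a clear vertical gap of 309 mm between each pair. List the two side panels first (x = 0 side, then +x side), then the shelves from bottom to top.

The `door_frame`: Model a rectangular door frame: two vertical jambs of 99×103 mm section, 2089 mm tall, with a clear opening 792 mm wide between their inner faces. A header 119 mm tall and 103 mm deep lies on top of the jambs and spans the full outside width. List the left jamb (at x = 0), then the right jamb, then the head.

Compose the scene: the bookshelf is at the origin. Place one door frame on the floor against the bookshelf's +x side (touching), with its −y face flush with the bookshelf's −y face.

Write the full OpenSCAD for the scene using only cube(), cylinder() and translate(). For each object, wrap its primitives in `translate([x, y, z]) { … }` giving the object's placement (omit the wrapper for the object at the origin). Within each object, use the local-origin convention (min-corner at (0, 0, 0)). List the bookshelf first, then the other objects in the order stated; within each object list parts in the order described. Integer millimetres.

cube([28, 235, 1166]);
translate([867, 0, 0]) cube([28, 235, 1166]);
translate([28, 0, 0]) cube([839, 235, 24]);
translate([28, 0, 333]) cube([839, 235, 24]);
translate([28, 0, 666]) cube([839, 235, 24]);
translate([28, 0, 999]) cube([839, 235, 24]);
translate([895, 0, 0]) {
  cube([99, 103, 2089]);
  translate([891, 0, 0]) cube([99, 103, 2089]);
  translate([0, 0, 2089]) cube([990, 103, 119]);
}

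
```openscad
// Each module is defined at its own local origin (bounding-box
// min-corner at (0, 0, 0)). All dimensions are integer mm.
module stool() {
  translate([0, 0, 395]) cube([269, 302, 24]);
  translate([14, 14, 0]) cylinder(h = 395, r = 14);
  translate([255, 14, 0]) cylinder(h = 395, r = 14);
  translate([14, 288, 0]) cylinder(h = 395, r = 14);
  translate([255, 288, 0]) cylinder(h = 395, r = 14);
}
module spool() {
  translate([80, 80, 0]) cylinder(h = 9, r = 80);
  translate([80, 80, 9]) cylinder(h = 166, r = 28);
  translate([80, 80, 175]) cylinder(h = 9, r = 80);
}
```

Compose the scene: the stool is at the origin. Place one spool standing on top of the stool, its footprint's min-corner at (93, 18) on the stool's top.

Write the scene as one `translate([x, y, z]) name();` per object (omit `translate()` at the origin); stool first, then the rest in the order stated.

stool();
translate([93, 18, 419]) spool();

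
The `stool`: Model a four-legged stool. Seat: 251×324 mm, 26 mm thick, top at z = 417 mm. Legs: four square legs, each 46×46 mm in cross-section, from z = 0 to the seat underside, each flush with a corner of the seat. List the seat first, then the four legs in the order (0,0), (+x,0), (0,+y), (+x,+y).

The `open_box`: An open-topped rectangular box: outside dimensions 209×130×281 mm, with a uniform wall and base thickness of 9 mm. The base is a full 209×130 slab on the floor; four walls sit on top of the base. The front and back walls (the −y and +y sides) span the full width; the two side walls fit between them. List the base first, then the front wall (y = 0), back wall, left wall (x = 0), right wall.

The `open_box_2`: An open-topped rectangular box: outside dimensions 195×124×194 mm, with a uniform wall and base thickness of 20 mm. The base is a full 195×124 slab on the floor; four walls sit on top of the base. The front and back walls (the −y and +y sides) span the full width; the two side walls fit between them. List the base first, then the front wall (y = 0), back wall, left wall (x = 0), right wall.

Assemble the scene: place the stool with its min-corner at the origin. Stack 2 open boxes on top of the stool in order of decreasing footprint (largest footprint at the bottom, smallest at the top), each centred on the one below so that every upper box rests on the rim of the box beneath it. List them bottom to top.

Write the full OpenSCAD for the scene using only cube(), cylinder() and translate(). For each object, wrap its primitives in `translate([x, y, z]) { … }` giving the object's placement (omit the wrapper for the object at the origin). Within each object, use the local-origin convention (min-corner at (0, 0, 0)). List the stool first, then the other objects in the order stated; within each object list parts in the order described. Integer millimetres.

translate([0, 0, 391]) cube([251, 324, 26]);
cube([46, 46, 391]);
translate([205, 0, 0]) cube([46, 46, 391]);
translate([0, 278, 0]) cube([46, 46, 391]);
translate([205, 278, 0]) cube([46, 46, 391]);
translate([21, 97, 417]) {
  cube([209, 130, 9]);
  translate([0, 0, 9]) cube([209, 9, 272]);
  translate([0, 121, 9]) cube([209, 9, 272]);
  translate([0, 9, 9]) cube([9, 112, 272]);
  translate([200, 9, 9]) cube([9, 112, 272]);
}
translate([28, 100, 698]) {
  cube([195, 124, 20]);
  translate([0, 0, 20]) cube([195, 20, 174]);
  translate([0, 104, 20]) cube([195, 20, 174]);
  translate([0, 20, 20]) cube([20, 84, 174]);
  translate([175, 20, 20]) cube([20, 84, 174]);
}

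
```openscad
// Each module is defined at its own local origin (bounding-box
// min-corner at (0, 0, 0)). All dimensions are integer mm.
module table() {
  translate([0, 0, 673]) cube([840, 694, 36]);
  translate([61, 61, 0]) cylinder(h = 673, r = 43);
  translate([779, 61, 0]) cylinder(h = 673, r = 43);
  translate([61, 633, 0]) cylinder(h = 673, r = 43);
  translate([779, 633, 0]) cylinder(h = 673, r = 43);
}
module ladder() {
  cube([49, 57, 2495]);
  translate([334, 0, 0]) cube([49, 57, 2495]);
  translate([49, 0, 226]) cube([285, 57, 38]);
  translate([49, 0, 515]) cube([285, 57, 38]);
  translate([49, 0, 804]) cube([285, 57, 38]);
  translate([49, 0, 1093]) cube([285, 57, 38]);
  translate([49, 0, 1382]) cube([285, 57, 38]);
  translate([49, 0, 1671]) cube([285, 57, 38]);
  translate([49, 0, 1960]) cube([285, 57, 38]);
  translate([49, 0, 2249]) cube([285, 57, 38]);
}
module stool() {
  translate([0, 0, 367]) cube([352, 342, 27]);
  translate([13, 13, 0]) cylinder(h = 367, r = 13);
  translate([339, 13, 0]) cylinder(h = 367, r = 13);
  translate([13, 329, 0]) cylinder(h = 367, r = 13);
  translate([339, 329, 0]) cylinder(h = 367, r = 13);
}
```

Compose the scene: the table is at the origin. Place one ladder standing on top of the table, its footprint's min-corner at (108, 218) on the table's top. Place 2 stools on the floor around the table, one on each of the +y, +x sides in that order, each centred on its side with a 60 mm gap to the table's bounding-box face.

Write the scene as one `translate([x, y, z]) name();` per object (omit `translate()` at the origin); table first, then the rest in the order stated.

table();
translate([108, 218, 709]) ladder();
translate([244, 754, 0]) stool();
translate([900, 176, 0]) stool();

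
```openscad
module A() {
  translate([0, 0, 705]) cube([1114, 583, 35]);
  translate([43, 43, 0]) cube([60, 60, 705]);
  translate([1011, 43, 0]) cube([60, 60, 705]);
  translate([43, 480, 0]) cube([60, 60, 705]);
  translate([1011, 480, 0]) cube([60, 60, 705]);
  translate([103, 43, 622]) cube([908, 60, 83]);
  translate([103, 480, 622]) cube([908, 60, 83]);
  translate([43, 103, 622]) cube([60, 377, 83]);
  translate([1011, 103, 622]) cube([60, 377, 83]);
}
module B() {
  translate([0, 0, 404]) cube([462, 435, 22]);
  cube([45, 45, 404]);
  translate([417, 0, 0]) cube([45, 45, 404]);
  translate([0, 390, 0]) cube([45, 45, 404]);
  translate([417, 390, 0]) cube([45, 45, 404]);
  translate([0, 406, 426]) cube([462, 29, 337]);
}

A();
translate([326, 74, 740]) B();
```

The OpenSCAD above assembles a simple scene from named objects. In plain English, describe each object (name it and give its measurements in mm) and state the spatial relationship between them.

A is a table with a 1114×583 mm rectangular top, 35 mm thick, top surface at z = 740 mm, supported by four 60×60 mm square legs, each inset 43 mm from the nearest pair of top edges, running from the floor. Four apron rails, 60 mm thick and 83 mm tall, run between adjacent legs with their top edges flush with the underside of the top and their outer faces flush with the legs' outer faces.

B is a chair. The seat is a 462×435×22 mm slab with its top at z = 426 mm, on four 45×45 mm corner legs (flush with the seat edges, standing on z = 0). A flat backrest 29 mm thick, 337 mm tall, spans the full seat width and rises from the seat top along its +y edge, rear face flush with the rear of the seat.

The chair is on top of the table, centred.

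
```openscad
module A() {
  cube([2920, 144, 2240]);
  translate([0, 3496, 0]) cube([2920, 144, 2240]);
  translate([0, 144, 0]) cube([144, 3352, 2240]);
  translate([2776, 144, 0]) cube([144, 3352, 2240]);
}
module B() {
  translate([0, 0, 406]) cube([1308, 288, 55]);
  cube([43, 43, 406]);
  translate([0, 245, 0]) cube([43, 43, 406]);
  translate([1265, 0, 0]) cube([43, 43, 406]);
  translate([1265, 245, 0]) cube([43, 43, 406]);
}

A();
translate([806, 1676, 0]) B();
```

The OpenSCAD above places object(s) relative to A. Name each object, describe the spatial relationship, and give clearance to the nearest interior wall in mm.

Clearances: x = 662, y = 1532; minimum 662 mm.

A is a house frame. B is a bench. The bench sits inside the house frame, centred. The clearance to the nearest interior wall is 662 mm.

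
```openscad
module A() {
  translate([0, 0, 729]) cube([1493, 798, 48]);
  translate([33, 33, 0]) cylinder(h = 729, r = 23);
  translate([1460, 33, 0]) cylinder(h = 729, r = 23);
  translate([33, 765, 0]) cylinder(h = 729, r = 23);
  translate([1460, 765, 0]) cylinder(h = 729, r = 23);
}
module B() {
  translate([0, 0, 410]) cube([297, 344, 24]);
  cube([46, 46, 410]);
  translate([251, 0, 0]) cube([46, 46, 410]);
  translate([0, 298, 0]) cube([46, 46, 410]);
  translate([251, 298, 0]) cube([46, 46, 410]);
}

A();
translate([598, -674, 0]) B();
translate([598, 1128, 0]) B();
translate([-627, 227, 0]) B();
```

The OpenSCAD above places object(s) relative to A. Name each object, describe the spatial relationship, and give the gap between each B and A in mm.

Each stool's nearest face is 330 mm from the table's bounding box.

A is a table. B is a stool. Three stools sit around the table at the −y, +y, −x sides. The gap between each stool and the table is 330 mm.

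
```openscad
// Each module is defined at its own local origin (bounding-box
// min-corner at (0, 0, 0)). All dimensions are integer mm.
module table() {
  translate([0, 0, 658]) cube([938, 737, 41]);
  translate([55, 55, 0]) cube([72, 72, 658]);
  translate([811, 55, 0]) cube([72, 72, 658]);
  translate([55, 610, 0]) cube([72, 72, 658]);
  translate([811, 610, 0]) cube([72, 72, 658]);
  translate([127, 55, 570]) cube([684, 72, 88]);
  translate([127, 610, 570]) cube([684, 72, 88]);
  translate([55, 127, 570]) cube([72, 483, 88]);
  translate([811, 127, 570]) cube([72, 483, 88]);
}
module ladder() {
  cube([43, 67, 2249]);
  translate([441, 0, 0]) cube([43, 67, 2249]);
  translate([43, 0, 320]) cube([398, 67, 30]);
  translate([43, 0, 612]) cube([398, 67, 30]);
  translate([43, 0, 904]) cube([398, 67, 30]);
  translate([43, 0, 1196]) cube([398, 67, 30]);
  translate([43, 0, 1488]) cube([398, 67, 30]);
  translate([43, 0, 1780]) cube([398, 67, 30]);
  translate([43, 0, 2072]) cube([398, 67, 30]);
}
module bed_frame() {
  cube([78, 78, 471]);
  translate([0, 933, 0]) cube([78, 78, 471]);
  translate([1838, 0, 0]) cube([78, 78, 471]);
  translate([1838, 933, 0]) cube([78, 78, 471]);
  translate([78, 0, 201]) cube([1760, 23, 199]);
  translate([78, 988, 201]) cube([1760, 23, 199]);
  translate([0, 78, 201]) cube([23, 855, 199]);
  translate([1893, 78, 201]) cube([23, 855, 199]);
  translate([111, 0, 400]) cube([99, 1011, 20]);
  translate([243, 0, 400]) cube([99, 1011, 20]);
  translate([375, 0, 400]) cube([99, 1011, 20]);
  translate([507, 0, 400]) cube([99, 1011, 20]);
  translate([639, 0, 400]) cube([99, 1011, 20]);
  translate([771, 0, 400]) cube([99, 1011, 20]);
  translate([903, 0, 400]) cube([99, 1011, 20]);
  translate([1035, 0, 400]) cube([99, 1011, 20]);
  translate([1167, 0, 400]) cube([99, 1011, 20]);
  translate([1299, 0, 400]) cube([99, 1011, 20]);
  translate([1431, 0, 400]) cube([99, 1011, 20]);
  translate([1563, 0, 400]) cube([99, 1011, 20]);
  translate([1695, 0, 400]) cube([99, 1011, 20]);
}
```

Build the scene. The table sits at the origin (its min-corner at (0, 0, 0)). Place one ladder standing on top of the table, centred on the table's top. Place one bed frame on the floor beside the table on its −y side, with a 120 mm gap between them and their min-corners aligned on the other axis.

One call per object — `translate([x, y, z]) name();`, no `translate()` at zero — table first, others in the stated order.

table();
translate([227, 335, 699]) ladder();
translate([0, -1131, 0]) bed_frame();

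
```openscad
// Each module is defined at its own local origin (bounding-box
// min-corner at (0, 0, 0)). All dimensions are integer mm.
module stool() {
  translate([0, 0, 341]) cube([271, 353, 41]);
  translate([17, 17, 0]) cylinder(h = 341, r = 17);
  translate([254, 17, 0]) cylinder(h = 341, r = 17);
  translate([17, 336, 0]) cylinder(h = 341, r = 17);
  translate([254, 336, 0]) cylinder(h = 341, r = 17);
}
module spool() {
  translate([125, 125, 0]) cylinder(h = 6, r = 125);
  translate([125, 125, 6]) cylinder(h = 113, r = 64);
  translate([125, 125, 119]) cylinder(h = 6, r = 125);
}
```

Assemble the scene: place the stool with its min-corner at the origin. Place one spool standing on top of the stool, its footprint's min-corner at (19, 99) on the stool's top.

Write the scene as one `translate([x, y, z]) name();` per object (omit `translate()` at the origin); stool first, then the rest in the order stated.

stool();
translate([19, 99, 382]) spool();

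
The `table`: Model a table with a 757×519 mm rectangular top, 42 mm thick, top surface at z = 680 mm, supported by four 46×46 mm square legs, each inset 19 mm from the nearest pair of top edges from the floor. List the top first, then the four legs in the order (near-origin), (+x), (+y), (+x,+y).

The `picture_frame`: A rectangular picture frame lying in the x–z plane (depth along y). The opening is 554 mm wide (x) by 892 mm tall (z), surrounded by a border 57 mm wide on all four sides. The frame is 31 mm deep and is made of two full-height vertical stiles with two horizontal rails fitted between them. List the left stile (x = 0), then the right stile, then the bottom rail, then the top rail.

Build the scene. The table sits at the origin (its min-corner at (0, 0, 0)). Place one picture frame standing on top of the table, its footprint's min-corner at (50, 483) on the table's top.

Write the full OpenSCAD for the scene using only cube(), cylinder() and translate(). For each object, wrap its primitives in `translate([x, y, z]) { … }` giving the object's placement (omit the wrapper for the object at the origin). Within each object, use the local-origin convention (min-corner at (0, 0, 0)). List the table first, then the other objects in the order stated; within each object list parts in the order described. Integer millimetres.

translate([0, 0, 638]) cube([757, 519, 42]);
translate([19, 19, 0]) cube([46, 46, 638]);
translate([692, 19, 0]) cube([46, 46, 638]);
translate([19, 454, 0]) cube([46, 46, 638]);
translate([692, 454, 0]) cube([46, 46, 638]);
translate([50, 483, 680]) {
  cube([57, 31, 1006]);
  translate([611, 0, 0]) cube([57, 31, 1006]);
  translate([57, 0, 0]) cube([554, 31, 57]);
  translate([57, 0, 949]) cube([554, 31, 57]);
}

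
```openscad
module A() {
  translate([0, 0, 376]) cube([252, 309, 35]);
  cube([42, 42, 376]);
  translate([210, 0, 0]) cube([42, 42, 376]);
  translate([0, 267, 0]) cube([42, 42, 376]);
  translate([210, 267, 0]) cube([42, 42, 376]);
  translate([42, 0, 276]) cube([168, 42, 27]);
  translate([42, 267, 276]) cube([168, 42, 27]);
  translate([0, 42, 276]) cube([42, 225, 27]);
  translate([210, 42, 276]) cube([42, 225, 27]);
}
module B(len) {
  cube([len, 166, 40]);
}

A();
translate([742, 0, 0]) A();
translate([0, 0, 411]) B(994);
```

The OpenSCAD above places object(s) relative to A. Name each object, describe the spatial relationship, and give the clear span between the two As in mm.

Second stool starts at x = 742; first ends at x = 252; clear span = 742 − 252 = 490 mm.

A is a stool. B is a beam. A beam spans the tops of two stools. The clear span between the two stools is 490 mm.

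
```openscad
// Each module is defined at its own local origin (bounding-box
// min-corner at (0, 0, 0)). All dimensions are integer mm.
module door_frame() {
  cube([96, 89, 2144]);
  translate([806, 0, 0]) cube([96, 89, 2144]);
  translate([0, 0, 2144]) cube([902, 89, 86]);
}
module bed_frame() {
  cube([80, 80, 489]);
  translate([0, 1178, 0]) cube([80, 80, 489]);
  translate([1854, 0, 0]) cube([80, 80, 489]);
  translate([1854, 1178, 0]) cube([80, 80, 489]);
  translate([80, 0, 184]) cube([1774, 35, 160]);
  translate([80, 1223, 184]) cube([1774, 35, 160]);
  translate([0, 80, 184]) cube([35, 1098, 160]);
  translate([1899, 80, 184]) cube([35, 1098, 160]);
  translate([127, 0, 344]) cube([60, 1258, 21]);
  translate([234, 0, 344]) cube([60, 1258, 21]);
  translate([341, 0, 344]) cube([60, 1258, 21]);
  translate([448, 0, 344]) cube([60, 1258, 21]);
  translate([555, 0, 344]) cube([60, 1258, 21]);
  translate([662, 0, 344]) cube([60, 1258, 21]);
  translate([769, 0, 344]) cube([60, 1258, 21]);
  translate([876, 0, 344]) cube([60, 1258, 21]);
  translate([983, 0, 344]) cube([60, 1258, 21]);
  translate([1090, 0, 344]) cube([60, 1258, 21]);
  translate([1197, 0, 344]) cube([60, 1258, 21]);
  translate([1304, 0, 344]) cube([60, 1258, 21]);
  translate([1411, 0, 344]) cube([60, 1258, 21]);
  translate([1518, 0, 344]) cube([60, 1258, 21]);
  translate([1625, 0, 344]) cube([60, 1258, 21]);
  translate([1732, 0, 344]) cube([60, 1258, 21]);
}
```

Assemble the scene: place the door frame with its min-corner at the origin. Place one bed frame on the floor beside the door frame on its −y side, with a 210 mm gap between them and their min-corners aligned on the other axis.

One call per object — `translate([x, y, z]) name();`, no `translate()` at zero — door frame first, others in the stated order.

door_frame();
translate([0, -1468, 0]) bed_frame();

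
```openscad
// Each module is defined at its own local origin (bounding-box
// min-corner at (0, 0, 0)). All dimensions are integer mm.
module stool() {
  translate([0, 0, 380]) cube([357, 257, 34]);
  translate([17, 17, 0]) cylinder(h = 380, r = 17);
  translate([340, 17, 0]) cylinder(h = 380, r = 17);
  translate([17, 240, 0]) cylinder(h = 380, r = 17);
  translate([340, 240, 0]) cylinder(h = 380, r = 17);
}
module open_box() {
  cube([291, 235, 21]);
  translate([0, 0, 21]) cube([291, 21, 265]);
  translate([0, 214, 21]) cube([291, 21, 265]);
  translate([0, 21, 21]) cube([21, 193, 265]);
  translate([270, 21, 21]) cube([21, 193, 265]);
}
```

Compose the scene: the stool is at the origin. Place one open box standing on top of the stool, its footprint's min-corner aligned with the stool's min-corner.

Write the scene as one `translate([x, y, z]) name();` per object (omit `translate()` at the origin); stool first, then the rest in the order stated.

stool();
translate([0, 0, 414]) open_box();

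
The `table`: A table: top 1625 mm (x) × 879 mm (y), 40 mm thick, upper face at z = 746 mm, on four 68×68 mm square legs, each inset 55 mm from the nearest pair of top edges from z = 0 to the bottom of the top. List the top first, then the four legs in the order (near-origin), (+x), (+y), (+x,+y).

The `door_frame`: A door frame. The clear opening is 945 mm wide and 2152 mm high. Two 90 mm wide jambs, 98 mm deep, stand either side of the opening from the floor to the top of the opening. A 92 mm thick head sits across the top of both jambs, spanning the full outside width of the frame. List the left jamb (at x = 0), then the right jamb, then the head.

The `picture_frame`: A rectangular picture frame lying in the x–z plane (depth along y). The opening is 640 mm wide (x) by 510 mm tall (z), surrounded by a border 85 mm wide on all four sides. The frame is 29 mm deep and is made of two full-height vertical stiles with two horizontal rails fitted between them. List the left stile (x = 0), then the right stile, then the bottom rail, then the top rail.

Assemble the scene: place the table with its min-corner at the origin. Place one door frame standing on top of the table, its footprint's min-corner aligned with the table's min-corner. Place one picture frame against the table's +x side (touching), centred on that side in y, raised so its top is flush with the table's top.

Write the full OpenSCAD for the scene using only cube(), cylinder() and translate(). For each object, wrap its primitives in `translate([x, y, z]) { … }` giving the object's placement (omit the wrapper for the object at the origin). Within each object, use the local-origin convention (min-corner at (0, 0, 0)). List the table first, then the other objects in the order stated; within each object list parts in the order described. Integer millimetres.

translate([0, 0, 706]) cube([1625, 879, 40]);
translate([55, 55, 0]) cube([68, 68, 706]);
translate([1502, 55, 0]) cube([68, 68, 706]);
translate([55, 756, 0]) cube([68, 68, 706]);
translate([1502, 756, 0]) cube([68, 68, 706]);
translate([0, 0, 746]) {
  cube([90, 98, 2152]);
  translate([1035, 0, 0]) cube([90, 98, 2152]);
  translate([0, 0, 2152]) cube([1125, 98, 92]);
}
translate([1625, 425, 66]) {
  cube([85, 29, 680]);
  translate([725, 0, 0]) cube([85, 29, 680]);
  translate([85, 0, 0]) cube([640, 29, 85]);
  translate([85, 0, 595]) cube([640, 29, 85]);
}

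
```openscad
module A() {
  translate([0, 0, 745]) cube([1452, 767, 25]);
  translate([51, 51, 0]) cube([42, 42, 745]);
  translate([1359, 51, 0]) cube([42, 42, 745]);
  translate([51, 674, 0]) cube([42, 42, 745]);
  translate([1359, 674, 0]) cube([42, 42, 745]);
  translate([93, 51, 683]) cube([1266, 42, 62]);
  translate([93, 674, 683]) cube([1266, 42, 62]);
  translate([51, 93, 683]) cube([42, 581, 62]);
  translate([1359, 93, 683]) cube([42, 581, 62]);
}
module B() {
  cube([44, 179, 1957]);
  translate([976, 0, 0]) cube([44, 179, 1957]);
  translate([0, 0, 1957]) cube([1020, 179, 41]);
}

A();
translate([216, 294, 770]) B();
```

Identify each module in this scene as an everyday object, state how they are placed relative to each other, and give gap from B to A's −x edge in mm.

The door frame's min-x is at 216; the table's min-x is 0; gap = 216 mm.

A is a table. B is a door frame. The door frame is on top of the table, centred. The gap from the door frame to the table's −x edge is 216 mm.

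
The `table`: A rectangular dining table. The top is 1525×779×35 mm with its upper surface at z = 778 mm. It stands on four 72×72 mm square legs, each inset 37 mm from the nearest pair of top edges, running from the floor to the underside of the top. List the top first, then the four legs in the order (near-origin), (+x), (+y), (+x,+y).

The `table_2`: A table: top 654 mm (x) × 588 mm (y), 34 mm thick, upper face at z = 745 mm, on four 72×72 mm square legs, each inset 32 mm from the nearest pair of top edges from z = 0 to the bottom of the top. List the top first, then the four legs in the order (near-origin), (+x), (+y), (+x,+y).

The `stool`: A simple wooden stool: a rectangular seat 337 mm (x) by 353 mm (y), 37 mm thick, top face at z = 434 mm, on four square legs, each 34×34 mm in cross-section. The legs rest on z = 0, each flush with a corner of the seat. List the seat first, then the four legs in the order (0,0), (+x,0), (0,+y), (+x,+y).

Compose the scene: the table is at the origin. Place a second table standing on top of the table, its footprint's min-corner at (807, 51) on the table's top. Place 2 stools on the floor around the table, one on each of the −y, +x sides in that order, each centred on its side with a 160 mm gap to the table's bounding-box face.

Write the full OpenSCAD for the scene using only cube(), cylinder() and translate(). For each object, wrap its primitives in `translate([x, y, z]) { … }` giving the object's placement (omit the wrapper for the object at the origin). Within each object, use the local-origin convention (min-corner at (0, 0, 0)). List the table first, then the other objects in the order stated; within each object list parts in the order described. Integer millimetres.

translate([0, 0, 743]) cube([1525, 779, 35]);
translate([37, 37, 0]) cube([72, 72, 743]);
translate([1416, 37, 0]) cube([72, 72, 743]);
translate([37, 670, 0]) cube([72, 72, 743]);
translate([1416, 670, 0]) cube([72, 72, 743]);
translate([807, 51, 778]) {
  translate([0, 0, 711]) cube([654, 588, 34]);
  translate([32, 32, 0]) cube([72, 72, 711]);
  translate([550, 32, 0]) cube([72, 72, 711]);
  translate([32, 484, 0]) cube([72, 72, 711]);
  translate([550, 484, 0]) cube([72, 72, 711]);
}
translate([594, -513, 0]) {
  translate([0, 0, 397]) cube([337, 353, 37]);
  cube([34, 34, 397]);
  translate([303, 0, 0]) cube([34, 34, 397]);
  translate([0, 319, 0]) cube([34, 34, 397]);
  translate([303, 319, 0]) cube([34, 34, 397]);
}
translate([1685, 213, 0]) {
  translate([0, 0, 397]) cube([337, 353, 37]);
  cube([34, 34, 397]);
  translate([303, 0, 0]) cube([34, 34, 397]);
  translate([0, 319, 0]) cube([34, 34, 397]);
  translate([303, 319, 0]) cube([34, 34, 397]);
}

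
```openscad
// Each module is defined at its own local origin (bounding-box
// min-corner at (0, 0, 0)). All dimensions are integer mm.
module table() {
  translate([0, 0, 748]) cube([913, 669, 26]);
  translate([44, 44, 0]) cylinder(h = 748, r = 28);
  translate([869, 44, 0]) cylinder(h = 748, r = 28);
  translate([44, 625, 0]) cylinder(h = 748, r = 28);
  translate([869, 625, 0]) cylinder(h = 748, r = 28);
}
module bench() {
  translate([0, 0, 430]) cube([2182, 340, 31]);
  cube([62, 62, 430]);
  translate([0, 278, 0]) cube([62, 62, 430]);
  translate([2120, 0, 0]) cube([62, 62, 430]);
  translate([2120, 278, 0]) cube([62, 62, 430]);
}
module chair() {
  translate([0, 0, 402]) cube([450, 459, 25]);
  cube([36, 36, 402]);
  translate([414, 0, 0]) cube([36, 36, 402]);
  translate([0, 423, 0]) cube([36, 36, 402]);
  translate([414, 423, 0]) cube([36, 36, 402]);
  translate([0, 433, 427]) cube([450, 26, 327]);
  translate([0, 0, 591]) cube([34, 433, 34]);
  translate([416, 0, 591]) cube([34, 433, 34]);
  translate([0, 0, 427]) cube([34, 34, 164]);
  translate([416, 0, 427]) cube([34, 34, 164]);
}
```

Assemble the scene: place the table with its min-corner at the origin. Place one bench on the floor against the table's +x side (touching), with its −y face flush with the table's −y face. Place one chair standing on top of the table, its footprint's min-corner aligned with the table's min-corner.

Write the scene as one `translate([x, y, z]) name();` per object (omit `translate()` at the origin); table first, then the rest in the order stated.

table();
translate([913, 0, 0]) bench();
translate([0, 0, 774]) chair();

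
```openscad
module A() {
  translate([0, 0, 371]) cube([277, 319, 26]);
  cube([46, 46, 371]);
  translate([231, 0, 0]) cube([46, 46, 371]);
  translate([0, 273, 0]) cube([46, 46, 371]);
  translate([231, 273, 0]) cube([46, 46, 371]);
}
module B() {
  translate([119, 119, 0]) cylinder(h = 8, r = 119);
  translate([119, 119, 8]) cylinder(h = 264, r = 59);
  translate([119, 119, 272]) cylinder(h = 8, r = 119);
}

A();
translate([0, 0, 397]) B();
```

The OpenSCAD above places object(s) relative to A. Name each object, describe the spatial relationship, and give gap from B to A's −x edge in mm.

A is a stool. B is a spool. The spool is on top of the stool. The gap from the spool to the stool's −x edge is 0 mm.

The spool's min-x is at 0; the stool's min-x is 0; gap = 0 mm.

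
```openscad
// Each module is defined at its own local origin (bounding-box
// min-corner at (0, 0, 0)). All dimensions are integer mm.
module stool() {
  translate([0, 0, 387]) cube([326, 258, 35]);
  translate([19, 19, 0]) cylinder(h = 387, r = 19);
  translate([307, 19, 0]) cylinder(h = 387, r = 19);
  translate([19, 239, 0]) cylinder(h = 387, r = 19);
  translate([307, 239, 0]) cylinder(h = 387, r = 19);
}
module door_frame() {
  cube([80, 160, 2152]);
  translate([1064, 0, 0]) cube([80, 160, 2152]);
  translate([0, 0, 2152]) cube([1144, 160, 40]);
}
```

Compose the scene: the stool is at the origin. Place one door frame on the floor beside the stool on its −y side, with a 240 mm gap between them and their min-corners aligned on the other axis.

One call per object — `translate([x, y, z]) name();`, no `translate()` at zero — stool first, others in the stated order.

stool();
translate([0, -400, 0]) door_frame();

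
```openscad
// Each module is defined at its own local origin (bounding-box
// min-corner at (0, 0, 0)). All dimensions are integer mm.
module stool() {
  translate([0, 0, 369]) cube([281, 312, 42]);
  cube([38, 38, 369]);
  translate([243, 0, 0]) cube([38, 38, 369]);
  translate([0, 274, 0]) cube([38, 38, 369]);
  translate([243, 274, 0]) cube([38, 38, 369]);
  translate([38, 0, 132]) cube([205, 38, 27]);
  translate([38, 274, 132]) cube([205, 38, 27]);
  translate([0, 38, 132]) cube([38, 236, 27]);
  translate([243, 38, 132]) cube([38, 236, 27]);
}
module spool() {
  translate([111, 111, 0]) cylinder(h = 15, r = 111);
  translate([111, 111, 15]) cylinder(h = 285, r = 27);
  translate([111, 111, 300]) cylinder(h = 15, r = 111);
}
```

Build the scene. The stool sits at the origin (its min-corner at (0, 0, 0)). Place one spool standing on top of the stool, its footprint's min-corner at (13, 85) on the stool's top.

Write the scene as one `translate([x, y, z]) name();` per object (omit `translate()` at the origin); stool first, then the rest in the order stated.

stool();
translate([13, 85, 411]) spool();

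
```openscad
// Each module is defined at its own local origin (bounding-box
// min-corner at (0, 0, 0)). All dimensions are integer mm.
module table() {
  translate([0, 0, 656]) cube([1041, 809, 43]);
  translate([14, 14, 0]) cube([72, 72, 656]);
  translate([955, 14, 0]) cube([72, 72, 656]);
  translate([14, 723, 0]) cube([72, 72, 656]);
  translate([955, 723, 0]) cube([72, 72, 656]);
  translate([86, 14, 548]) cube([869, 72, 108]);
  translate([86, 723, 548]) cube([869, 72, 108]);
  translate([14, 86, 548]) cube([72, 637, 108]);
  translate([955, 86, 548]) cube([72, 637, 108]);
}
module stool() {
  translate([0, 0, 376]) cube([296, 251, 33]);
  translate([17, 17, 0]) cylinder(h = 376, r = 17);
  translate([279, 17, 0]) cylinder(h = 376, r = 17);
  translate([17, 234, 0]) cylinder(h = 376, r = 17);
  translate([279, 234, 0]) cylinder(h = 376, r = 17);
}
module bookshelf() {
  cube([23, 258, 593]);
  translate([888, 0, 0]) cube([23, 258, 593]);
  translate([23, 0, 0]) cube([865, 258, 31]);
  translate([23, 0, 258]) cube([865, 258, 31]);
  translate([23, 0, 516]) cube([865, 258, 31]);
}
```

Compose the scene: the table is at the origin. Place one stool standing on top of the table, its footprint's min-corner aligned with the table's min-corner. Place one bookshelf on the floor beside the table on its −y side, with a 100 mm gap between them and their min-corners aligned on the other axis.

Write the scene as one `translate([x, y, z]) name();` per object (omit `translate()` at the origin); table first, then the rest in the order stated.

table();
translate([0, 0, 699]) stool();
translate([0, -358, 0]) bookshelf();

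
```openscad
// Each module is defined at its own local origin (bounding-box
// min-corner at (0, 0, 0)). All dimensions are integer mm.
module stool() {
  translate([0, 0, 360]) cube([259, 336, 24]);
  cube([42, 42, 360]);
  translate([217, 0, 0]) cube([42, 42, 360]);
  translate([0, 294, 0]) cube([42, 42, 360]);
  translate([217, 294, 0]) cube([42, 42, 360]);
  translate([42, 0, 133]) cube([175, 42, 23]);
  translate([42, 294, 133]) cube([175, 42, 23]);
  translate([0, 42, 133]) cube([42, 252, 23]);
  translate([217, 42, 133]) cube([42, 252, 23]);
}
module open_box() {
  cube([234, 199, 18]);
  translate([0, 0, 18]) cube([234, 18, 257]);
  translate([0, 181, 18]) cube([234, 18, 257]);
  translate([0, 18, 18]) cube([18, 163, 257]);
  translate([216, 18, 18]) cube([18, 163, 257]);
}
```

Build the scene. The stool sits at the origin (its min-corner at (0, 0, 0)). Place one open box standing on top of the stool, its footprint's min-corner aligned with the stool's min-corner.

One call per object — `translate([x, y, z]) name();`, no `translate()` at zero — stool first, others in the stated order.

stool();
translate([0, 0, 384]) open_box();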